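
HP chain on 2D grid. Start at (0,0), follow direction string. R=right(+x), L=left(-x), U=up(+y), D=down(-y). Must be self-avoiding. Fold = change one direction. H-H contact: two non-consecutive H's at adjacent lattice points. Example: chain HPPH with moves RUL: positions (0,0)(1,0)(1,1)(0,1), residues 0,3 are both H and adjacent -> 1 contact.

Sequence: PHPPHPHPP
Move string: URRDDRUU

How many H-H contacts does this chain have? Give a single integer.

Positions: [(0, 0), (0, 1), (1, 1), (2, 1), (2, 0), (2, -1), (3, -1), (3, 0), (3, 1)]
No H-H contacts found.

Answer: 0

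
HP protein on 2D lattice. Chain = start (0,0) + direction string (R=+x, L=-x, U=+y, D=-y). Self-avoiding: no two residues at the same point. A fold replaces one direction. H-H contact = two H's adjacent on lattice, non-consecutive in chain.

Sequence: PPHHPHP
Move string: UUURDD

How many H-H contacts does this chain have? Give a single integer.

Positions: [(0, 0), (0, 1), (0, 2), (0, 3), (1, 3), (1, 2), (1, 1)]
H-H contact: residue 2 @(0,2) - residue 5 @(1, 2)

Answer: 1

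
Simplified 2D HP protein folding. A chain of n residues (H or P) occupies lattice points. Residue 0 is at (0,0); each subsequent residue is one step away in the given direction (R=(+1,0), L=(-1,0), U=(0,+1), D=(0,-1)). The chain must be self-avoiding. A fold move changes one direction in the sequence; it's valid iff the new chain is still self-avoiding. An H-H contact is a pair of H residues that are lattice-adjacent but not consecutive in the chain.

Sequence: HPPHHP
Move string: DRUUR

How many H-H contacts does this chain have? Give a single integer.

Positions: [(0, 0), (0, -1), (1, -1), (1, 0), (1, 1), (2, 1)]
H-H contact: residue 0 @(0,0) - residue 3 @(1, 0)

Answer: 1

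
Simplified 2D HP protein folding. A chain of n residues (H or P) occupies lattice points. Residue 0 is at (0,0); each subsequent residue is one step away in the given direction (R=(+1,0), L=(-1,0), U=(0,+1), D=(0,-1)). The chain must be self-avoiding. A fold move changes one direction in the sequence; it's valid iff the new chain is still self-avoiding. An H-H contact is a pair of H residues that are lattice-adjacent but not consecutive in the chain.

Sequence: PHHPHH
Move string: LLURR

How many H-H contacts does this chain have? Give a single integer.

Positions: [(0, 0), (-1, 0), (-2, 0), (-2, 1), (-1, 1), (0, 1)]
H-H contact: residue 1 @(-1,0) - residue 4 @(-1, 1)

Answer: 1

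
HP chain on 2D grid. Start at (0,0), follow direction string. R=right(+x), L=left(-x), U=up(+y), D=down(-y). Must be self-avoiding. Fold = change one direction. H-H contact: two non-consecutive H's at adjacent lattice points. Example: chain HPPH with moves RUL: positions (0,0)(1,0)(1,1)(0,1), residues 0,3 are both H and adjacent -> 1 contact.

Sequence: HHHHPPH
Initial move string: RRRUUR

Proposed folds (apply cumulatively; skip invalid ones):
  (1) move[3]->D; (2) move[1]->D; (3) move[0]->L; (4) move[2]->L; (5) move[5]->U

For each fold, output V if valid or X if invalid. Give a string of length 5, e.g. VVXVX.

Initial: RRRUUR -> [(0, 0), (1, 0), (2, 0), (3, 0), (3, 1), (3, 2), (4, 2)]
Fold 1: move[3]->D => RRRDUR INVALID (collision), skipped
Fold 2: move[1]->D => RDRUUR VALID
Fold 3: move[0]->L => LDRUUR INVALID (collision), skipped
Fold 4: move[2]->L => RDLUUR INVALID (collision), skipped
Fold 5: move[5]->U => RDRUUU VALID

Answer: XVXXV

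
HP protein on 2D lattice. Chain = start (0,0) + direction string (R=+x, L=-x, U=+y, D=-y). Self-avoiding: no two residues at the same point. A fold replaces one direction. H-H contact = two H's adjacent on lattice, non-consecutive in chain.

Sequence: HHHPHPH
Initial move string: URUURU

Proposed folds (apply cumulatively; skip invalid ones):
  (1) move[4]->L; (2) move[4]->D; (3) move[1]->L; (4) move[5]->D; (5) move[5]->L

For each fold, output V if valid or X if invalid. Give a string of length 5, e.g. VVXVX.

Answer: VXVVV

Derivation:
Initial: URUURU -> [(0, 0), (0, 1), (1, 1), (1, 2), (1, 3), (2, 3), (2, 4)]
Fold 1: move[4]->L => URUULU VALID
Fold 2: move[4]->D => URUUDU INVALID (collision), skipped
Fold 3: move[1]->L => ULUULU VALID
Fold 4: move[5]->D => ULUULD VALID
Fold 5: move[5]->L => ULUULL VALID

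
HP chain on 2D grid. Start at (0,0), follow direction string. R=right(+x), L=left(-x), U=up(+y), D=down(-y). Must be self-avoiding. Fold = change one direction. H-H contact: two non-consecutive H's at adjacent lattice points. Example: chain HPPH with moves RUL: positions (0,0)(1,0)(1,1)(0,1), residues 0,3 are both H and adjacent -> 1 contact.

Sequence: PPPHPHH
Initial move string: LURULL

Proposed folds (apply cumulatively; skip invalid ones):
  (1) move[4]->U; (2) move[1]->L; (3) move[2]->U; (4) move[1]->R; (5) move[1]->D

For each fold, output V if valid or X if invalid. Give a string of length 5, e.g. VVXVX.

Answer: VXVXX

Derivation:
Initial: LURULL -> [(0, 0), (-1, 0), (-1, 1), (0, 1), (0, 2), (-1, 2), (-2, 2)]
Fold 1: move[4]->U => LURUUL VALID
Fold 2: move[1]->L => LLRUUL INVALID (collision), skipped
Fold 3: move[2]->U => LUUUUL VALID
Fold 4: move[1]->R => LRUUUL INVALID (collision), skipped
Fold 5: move[1]->D => LDUUUL INVALID (collision), skipped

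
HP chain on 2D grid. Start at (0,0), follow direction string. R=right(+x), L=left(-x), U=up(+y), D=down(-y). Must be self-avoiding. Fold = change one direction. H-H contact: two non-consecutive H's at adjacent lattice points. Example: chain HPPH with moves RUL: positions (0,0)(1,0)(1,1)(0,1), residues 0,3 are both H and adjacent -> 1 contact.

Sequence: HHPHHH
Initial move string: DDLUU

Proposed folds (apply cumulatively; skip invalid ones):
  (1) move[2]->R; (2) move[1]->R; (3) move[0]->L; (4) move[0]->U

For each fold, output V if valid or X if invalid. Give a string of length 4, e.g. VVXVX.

Answer: VVXV

Derivation:
Initial: DDLUU -> [(0, 0), (0, -1), (0, -2), (-1, -2), (-1, -1), (-1, 0)]
Fold 1: move[2]->R => DDRUU VALID
Fold 2: move[1]->R => DRRUU VALID
Fold 3: move[0]->L => LRRUU INVALID (collision), skipped
Fold 4: move[0]->U => URRUU VALID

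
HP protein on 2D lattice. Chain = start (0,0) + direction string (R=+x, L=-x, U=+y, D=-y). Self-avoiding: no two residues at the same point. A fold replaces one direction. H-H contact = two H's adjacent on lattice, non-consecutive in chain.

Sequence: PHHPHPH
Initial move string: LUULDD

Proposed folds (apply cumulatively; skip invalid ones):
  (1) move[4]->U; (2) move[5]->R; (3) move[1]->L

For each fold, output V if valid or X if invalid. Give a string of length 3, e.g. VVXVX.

Answer: XXV

Derivation:
Initial: LUULDD -> [(0, 0), (-1, 0), (-1, 1), (-1, 2), (-2, 2), (-2, 1), (-2, 0)]
Fold 1: move[4]->U => LUULUD INVALID (collision), skipped
Fold 2: move[5]->R => LUULDR INVALID (collision), skipped
Fold 3: move[1]->L => LLULDD VALID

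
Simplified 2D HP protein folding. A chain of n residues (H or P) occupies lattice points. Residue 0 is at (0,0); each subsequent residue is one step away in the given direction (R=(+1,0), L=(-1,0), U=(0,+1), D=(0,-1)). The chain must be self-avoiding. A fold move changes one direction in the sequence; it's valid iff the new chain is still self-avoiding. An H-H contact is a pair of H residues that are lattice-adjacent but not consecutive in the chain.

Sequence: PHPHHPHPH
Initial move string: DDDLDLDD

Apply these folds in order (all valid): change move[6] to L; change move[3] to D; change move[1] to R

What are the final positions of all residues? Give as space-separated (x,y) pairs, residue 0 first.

Answer: (0,0) (0,-1) (1,-1) (1,-2) (1,-3) (1,-4) (0,-4) (-1,-4) (-1,-5)

Derivation:
Initial moves: DDDLDLDD
Fold: move[6]->L => DDDLDLLD (positions: [(0, 0), (0, -1), (0, -2), (0, -3), (-1, -3), (-1, -4), (-2, -4), (-3, -4), (-3, -5)])
Fold: move[3]->D => DDDDDLLD (positions: [(0, 0), (0, -1), (0, -2), (0, -3), (0, -4), (0, -5), (-1, -5), (-2, -5), (-2, -6)])
Fold: move[1]->R => DRDDDLLD (positions: [(0, 0), (0, -1), (1, -1), (1, -2), (1, -3), (1, -4), (0, -4), (-1, -4), (-1, -5)])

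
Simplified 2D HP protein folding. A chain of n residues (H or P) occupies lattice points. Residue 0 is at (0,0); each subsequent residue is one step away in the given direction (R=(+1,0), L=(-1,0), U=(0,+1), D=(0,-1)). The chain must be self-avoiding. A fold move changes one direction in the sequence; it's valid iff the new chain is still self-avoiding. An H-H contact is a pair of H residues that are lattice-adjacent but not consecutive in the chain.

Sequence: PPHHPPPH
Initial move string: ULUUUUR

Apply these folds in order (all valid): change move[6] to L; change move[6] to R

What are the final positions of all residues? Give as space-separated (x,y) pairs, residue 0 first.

Answer: (0,0) (0,1) (-1,1) (-1,2) (-1,3) (-1,4) (-1,5) (0,5)

Derivation:
Initial moves: ULUUUUR
Fold: move[6]->L => ULUUUUL (positions: [(0, 0), (0, 1), (-1, 1), (-1, 2), (-1, 3), (-1, 4), (-1, 5), (-2, 5)])
Fold: move[6]->R => ULUUUUR (positions: [(0, 0), (0, 1), (-1, 1), (-1, 2), (-1, 3), (-1, 4), (-1, 5), (0, 5)])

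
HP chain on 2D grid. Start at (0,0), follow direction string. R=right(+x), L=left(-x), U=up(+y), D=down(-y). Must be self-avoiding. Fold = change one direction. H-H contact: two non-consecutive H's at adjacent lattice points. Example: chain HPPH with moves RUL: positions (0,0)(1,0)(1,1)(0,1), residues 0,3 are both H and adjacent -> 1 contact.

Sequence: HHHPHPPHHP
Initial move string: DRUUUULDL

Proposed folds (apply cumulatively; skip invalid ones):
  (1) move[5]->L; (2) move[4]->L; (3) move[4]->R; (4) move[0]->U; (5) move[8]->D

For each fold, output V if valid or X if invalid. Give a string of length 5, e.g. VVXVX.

Answer: VVXVV

Derivation:
Initial: DRUUUULDL -> [(0, 0), (0, -1), (1, -1), (1, 0), (1, 1), (1, 2), (1, 3), (0, 3), (0, 2), (-1, 2)]
Fold 1: move[5]->L => DRUUULLDL VALID
Fold 2: move[4]->L => DRUULLLDL VALID
Fold 3: move[4]->R => DRUURLLDL INVALID (collision), skipped
Fold 4: move[0]->U => URUULLLDL VALID
Fold 5: move[8]->D => URUULLLDD VALID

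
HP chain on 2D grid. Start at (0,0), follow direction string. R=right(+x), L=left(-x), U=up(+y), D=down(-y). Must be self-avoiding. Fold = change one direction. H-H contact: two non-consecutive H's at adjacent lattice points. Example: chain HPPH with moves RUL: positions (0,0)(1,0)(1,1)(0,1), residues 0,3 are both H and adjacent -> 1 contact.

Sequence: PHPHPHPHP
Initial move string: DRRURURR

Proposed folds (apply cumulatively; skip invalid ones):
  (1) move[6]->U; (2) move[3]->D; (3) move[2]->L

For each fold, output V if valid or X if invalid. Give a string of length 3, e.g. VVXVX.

Answer: VVX

Derivation:
Initial: DRRURURR -> [(0, 0), (0, -1), (1, -1), (2, -1), (2, 0), (3, 0), (3, 1), (4, 1), (5, 1)]
Fold 1: move[6]->U => DRRURUUR VALID
Fold 2: move[3]->D => DRRDRUUR VALID
Fold 3: move[2]->L => DRLDRUUR INVALID (collision), skipped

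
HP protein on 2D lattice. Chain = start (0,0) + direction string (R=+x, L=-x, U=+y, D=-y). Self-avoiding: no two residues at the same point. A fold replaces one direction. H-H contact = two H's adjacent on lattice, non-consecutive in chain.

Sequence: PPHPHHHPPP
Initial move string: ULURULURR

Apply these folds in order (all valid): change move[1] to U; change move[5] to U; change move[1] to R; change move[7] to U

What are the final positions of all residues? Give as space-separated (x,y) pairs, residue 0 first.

Initial moves: ULURULURR
Fold: move[1]->U => UUURULURR (positions: [(0, 0), (0, 1), (0, 2), (0, 3), (1, 3), (1, 4), (0, 4), (0, 5), (1, 5), (2, 5)])
Fold: move[5]->U => UUURUUURR (positions: [(0, 0), (0, 1), (0, 2), (0, 3), (1, 3), (1, 4), (1, 5), (1, 6), (2, 6), (3, 6)])
Fold: move[1]->R => URURUUURR (positions: [(0, 0), (0, 1), (1, 1), (1, 2), (2, 2), (2, 3), (2, 4), (2, 5), (3, 5), (4, 5)])
Fold: move[7]->U => URURUUUUR (positions: [(0, 0), (0, 1), (1, 1), (1, 2), (2, 2), (2, 3), (2, 4), (2, 5), (2, 6), (3, 6)])

Answer: (0,0) (0,1) (1,1) (1,2) (2,2) (2,3) (2,4) (2,5) (2,6) (3,6)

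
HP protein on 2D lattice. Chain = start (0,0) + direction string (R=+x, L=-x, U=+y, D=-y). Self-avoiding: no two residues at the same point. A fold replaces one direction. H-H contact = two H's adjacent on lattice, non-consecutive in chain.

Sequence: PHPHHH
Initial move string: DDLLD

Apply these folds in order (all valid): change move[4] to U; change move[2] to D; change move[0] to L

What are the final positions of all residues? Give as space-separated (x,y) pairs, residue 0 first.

Answer: (0,0) (-1,0) (-1,-1) (-1,-2) (-2,-2) (-2,-1)

Derivation:
Initial moves: DDLLD
Fold: move[4]->U => DDLLU (positions: [(0, 0), (0, -1), (0, -2), (-1, -2), (-2, -2), (-2, -1)])
Fold: move[2]->D => DDDLU (positions: [(0, 0), (0, -1), (0, -2), (0, -3), (-1, -3), (-1, -2)])
Fold: move[0]->L => LDDLU (positions: [(0, 0), (-1, 0), (-1, -1), (-1, -2), (-2, -2), (-2, -1)])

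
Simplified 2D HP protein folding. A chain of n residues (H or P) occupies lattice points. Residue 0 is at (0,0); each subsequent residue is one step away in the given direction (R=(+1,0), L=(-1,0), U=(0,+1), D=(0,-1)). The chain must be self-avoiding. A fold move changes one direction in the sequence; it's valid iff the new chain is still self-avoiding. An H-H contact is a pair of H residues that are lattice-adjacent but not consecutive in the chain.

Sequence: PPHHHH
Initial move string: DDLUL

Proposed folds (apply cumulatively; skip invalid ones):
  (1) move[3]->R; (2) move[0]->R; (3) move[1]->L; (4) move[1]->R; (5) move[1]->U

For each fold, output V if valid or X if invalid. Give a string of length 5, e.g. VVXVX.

Answer: XXVXX

Derivation:
Initial: DDLUL -> [(0, 0), (0, -1), (0, -2), (-1, -2), (-1, -1), (-2, -1)]
Fold 1: move[3]->R => DDLRL INVALID (collision), skipped
Fold 2: move[0]->R => RDLUL INVALID (collision), skipped
Fold 3: move[1]->L => DLLUL VALID
Fold 4: move[1]->R => DRLUL INVALID (collision), skipped
Fold 5: move[1]->U => DULUL INVALID (collision), skipped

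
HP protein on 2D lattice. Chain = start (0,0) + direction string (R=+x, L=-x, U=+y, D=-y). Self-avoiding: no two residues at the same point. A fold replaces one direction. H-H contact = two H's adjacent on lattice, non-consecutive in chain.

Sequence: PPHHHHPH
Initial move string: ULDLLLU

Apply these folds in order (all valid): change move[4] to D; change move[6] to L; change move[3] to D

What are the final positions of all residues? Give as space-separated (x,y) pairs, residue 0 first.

Answer: (0,0) (0,1) (-1,1) (-1,0) (-1,-1) (-1,-2) (-2,-2) (-3,-2)

Derivation:
Initial moves: ULDLLLU
Fold: move[4]->D => ULDLDLU (positions: [(0, 0), (0, 1), (-1, 1), (-1, 0), (-2, 0), (-2, -1), (-3, -1), (-3, 0)])
Fold: move[6]->L => ULDLDLL (positions: [(0, 0), (0, 1), (-1, 1), (-1, 0), (-2, 0), (-2, -1), (-3, -1), (-4, -1)])
Fold: move[3]->D => ULDDDLL (positions: [(0, 0), (0, 1), (-1, 1), (-1, 0), (-1, -1), (-1, -2), (-2, -2), (-3, -2)])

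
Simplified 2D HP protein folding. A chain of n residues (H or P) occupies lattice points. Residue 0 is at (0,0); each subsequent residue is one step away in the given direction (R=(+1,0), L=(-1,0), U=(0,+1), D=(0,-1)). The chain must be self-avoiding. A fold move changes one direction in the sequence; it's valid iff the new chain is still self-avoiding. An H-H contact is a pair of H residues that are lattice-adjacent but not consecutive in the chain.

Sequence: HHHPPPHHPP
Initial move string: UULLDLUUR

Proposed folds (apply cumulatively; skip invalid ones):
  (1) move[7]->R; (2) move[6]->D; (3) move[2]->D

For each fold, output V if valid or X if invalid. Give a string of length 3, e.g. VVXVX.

Initial: UULLDLUUR -> [(0, 0), (0, 1), (0, 2), (-1, 2), (-2, 2), (-2, 1), (-3, 1), (-3, 2), (-3, 3), (-2, 3)]
Fold 1: move[7]->R => UULLDLURR INVALID (collision), skipped
Fold 2: move[6]->D => UULLDLDUR INVALID (collision), skipped
Fold 3: move[2]->D => UUDLDLUUR INVALID (collision), skipped

Answer: XXX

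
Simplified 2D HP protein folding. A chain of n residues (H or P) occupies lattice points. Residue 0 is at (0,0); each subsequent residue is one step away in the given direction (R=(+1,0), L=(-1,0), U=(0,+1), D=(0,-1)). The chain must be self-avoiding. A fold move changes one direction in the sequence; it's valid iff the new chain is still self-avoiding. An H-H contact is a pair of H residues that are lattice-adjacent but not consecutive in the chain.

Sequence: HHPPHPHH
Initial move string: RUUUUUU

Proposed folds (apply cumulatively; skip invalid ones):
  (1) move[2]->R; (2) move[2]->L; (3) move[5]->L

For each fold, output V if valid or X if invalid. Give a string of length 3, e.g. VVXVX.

Initial: RUUUUUU -> [(0, 0), (1, 0), (1, 1), (1, 2), (1, 3), (1, 4), (1, 5), (1, 6)]
Fold 1: move[2]->R => RURUUUU VALID
Fold 2: move[2]->L => RULUUUU VALID
Fold 3: move[5]->L => RULUULU VALID

Answer: VVV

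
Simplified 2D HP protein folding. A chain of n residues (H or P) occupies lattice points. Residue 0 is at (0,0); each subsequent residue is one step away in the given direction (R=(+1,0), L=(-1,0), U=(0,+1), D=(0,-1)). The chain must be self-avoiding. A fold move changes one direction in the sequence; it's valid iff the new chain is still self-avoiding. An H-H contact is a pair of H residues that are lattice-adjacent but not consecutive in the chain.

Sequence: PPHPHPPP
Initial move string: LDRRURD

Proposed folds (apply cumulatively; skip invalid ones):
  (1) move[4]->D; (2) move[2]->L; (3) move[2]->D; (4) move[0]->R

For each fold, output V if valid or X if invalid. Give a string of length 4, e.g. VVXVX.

Answer: VXVV

Derivation:
Initial: LDRRURD -> [(0, 0), (-1, 0), (-1, -1), (0, -1), (1, -1), (1, 0), (2, 0), (2, -1)]
Fold 1: move[4]->D => LDRRDRD VALID
Fold 2: move[2]->L => LDLRDRD INVALID (collision), skipped
Fold 3: move[2]->D => LDDRDRD VALID
Fold 4: move[0]->R => RDDRDRD VALID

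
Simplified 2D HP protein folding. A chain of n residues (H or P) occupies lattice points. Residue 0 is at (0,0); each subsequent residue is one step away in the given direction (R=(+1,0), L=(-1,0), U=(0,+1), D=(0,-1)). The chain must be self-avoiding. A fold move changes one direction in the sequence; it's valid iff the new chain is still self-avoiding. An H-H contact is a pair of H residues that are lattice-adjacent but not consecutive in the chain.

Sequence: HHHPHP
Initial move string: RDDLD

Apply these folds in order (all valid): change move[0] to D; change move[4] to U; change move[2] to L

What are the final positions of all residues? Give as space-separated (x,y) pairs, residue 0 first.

Answer: (0,0) (0,-1) (0,-2) (-1,-2) (-2,-2) (-2,-1)

Derivation:
Initial moves: RDDLD
Fold: move[0]->D => DDDLD (positions: [(0, 0), (0, -1), (0, -2), (0, -3), (-1, -3), (-1, -4)])
Fold: move[4]->U => DDDLU (positions: [(0, 0), (0, -1), (0, -2), (0, -3), (-1, -3), (-1, -2)])
Fold: move[2]->L => DDLLU (positions: [(0, 0), (0, -1), (0, -2), (-1, -2), (-2, -2), (-2, -1)])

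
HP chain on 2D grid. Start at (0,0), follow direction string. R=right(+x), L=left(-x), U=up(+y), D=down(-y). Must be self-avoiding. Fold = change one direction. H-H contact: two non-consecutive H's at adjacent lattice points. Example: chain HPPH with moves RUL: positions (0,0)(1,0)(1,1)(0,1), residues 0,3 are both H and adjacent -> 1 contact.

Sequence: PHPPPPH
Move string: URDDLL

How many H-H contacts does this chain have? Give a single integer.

Positions: [(0, 0), (0, 1), (1, 1), (1, 0), (1, -1), (0, -1), (-1, -1)]
No H-H contacts found.

Answer: 0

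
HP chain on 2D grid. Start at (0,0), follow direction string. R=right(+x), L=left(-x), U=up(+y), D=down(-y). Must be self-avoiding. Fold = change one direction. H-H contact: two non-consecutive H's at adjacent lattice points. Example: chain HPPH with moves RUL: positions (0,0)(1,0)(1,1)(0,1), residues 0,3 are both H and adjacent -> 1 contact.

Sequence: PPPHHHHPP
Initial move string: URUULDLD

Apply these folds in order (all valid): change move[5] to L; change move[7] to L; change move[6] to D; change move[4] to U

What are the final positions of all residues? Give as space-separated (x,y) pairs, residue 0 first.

Initial moves: URUULDLD
Fold: move[5]->L => URUULLLD (positions: [(0, 0), (0, 1), (1, 1), (1, 2), (1, 3), (0, 3), (-1, 3), (-2, 3), (-2, 2)])
Fold: move[7]->L => URUULLLL (positions: [(0, 0), (0, 1), (1, 1), (1, 2), (1, 3), (0, 3), (-1, 3), (-2, 3), (-3, 3)])
Fold: move[6]->D => URUULLDL (positions: [(0, 0), (0, 1), (1, 1), (1, 2), (1, 3), (0, 3), (-1, 3), (-1, 2), (-2, 2)])
Fold: move[4]->U => URUUULDL (positions: [(0, 0), (0, 1), (1, 1), (1, 2), (1, 3), (1, 4), (0, 4), (0, 3), (-1, 3)])

Answer: (0,0) (0,1) (1,1) (1,2) (1,3) (1,4) (0,4) (0,3) (-1,3)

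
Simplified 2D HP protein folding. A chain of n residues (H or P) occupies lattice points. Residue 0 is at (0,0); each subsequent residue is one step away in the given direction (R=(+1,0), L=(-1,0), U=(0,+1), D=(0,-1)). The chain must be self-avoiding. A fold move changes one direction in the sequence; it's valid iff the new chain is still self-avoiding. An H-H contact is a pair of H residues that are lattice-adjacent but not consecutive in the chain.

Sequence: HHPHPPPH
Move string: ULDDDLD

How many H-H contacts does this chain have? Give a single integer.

Positions: [(0, 0), (0, 1), (-1, 1), (-1, 0), (-1, -1), (-1, -2), (-2, -2), (-2, -3)]
H-H contact: residue 0 @(0,0) - residue 3 @(-1, 0)

Answer: 1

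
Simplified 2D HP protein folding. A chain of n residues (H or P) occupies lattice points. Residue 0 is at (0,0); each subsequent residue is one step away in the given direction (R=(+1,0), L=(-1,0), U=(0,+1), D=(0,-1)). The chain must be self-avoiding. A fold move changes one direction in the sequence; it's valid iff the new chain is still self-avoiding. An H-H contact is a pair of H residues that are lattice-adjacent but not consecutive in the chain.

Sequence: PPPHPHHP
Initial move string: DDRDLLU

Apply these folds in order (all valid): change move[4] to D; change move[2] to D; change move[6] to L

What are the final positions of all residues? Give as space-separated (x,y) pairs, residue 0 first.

Answer: (0,0) (0,-1) (0,-2) (0,-3) (0,-4) (0,-5) (-1,-5) (-2,-5)

Derivation:
Initial moves: DDRDLLU
Fold: move[4]->D => DDRDDLU (positions: [(0, 0), (0, -1), (0, -2), (1, -2), (1, -3), (1, -4), (0, -4), (0, -3)])
Fold: move[2]->D => DDDDDLU (positions: [(0, 0), (0, -1), (0, -2), (0, -3), (0, -4), (0, -5), (-1, -5), (-1, -4)])
Fold: move[6]->L => DDDDDLL (positions: [(0, 0), (0, -1), (0, -2), (0, -3), (0, -4), (0, -5), (-1, -5), (-2, -5)])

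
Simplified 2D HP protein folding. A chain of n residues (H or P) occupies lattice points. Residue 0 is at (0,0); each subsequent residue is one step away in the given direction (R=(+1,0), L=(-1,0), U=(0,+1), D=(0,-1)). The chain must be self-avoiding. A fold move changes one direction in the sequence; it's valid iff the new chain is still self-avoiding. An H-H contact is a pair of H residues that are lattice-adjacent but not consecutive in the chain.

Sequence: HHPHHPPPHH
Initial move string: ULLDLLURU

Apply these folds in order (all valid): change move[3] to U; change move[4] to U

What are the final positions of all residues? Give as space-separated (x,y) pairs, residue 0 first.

Answer: (0,0) (0,1) (-1,1) (-2,1) (-2,2) (-2,3) (-3,3) (-3,4) (-2,4) (-2,5)

Derivation:
Initial moves: ULLDLLURU
Fold: move[3]->U => ULLULLURU (positions: [(0, 0), (0, 1), (-1, 1), (-2, 1), (-2, 2), (-3, 2), (-4, 2), (-4, 3), (-3, 3), (-3, 4)])
Fold: move[4]->U => ULLUULURU (positions: [(0, 0), (0, 1), (-1, 1), (-2, 1), (-2, 2), (-2, 3), (-3, 3), (-3, 4), (-2, 4), (-2, 5)])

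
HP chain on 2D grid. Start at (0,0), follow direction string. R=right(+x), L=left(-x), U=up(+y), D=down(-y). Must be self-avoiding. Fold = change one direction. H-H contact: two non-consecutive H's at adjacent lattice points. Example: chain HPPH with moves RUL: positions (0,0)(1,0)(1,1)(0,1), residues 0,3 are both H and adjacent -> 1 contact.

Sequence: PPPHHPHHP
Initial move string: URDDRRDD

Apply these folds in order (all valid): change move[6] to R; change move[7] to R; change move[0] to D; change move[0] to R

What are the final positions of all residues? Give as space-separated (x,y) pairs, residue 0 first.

Answer: (0,0) (1,0) (2,0) (2,-1) (2,-2) (3,-2) (4,-2) (5,-2) (6,-2)

Derivation:
Initial moves: URDDRRDD
Fold: move[6]->R => URDDRRRD (positions: [(0, 0), (0, 1), (1, 1), (1, 0), (1, -1), (2, -1), (3, -1), (4, -1), (4, -2)])
Fold: move[7]->R => URDDRRRR (positions: [(0, 0), (0, 1), (1, 1), (1, 0), (1, -1), (2, -1), (3, -1), (4, -1), (5, -1)])
Fold: move[0]->D => DRDDRRRR (positions: [(0, 0), (0, -1), (1, -1), (1, -2), (1, -3), (2, -3), (3, -3), (4, -3), (5, -3)])
Fold: move[0]->R => RRDDRRRR (positions: [(0, 0), (1, 0), (2, 0), (2, -1), (2, -2), (3, -2), (4, -2), (5, -2), (6, -2)])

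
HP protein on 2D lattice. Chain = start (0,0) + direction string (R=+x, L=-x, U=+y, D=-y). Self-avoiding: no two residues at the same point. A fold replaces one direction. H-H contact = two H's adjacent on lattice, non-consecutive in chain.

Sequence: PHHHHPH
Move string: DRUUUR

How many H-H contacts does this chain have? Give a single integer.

Positions: [(0, 0), (0, -1), (1, -1), (1, 0), (1, 1), (1, 2), (2, 2)]
No H-H contacts found.

Answer: 0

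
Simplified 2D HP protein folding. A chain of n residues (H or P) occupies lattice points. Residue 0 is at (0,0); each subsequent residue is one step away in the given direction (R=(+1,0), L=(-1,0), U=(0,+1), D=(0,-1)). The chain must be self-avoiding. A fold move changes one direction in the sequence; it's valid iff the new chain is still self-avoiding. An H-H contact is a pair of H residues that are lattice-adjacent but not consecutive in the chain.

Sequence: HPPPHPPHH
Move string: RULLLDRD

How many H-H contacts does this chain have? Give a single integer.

Positions: [(0, 0), (1, 0), (1, 1), (0, 1), (-1, 1), (-2, 1), (-2, 0), (-1, 0), (-1, -1)]
H-H contact: residue 0 @(0,0) - residue 7 @(-1, 0)
H-H contact: residue 4 @(-1,1) - residue 7 @(-1, 0)

Answer: 2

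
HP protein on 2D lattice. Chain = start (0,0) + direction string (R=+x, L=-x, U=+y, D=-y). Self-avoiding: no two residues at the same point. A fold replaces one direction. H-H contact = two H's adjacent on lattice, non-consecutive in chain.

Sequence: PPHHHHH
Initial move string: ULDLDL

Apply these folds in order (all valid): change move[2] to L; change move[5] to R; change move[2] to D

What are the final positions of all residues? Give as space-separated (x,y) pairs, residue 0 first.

Initial moves: ULDLDL
Fold: move[2]->L => ULLLDL (positions: [(0, 0), (0, 1), (-1, 1), (-2, 1), (-3, 1), (-3, 0), (-4, 0)])
Fold: move[5]->R => ULLLDR (positions: [(0, 0), (0, 1), (-1, 1), (-2, 1), (-3, 1), (-3, 0), (-2, 0)])
Fold: move[2]->D => ULDLDR (positions: [(0, 0), (0, 1), (-1, 1), (-1, 0), (-2, 0), (-2, -1), (-1, -1)])

Answer: (0,0) (0,1) (-1,1) (-1,0) (-2,0) (-2,-1) (-1,-1)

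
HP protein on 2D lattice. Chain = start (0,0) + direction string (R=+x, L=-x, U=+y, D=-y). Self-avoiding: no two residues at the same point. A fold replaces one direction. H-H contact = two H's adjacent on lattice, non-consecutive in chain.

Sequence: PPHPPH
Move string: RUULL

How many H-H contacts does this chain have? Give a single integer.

Answer: 0

Derivation:
Positions: [(0, 0), (1, 0), (1, 1), (1, 2), (0, 2), (-1, 2)]
No H-H contacts found.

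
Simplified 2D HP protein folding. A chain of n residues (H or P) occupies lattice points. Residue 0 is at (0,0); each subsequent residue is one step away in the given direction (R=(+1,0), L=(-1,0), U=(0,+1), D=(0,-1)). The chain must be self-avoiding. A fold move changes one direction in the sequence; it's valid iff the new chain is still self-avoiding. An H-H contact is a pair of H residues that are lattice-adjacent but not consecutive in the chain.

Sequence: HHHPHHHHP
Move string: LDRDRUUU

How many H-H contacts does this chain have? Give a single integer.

Positions: [(0, 0), (-1, 0), (-1, -1), (0, -1), (0, -2), (1, -2), (1, -1), (1, 0), (1, 1)]
H-H contact: residue 0 @(0,0) - residue 7 @(1, 0)

Answer: 1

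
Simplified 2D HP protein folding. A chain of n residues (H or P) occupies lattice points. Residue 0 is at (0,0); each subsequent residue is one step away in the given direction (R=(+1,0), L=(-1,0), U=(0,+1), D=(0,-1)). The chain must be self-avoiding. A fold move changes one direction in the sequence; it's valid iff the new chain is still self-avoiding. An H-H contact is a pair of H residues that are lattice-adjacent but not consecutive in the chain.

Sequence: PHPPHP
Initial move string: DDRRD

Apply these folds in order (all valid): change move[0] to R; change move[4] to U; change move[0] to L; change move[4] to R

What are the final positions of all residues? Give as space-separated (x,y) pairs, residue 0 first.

Answer: (0,0) (-1,0) (-1,-1) (0,-1) (1,-1) (2,-1)

Derivation:
Initial moves: DDRRD
Fold: move[0]->R => RDRRD (positions: [(0, 0), (1, 0), (1, -1), (2, -1), (3, -1), (3, -2)])
Fold: move[4]->U => RDRRU (positions: [(0, 0), (1, 0), (1, -1), (2, -1), (3, -1), (3, 0)])
Fold: move[0]->L => LDRRU (positions: [(0, 0), (-1, 0), (-1, -1), (0, -1), (1, -1), (1, 0)])
Fold: move[4]->R => LDRRR (positions: [(0, 0), (-1, 0), (-1, -1), (0, -1), (1, -1), (2, -1)])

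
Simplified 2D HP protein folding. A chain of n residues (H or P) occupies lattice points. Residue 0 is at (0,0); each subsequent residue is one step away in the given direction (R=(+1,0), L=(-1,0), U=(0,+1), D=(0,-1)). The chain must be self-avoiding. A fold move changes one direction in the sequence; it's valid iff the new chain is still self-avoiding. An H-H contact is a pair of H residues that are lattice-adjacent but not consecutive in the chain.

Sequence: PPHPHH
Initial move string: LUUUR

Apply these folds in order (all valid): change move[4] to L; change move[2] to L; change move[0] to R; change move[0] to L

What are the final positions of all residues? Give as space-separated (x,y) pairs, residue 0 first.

Initial moves: LUUUR
Fold: move[4]->L => LUUUL (positions: [(0, 0), (-1, 0), (-1, 1), (-1, 2), (-1, 3), (-2, 3)])
Fold: move[2]->L => LULUL (positions: [(0, 0), (-1, 0), (-1, 1), (-2, 1), (-2, 2), (-3, 2)])
Fold: move[0]->R => RULUL (positions: [(0, 0), (1, 0), (1, 1), (0, 1), (0, 2), (-1, 2)])
Fold: move[0]->L => LULUL (positions: [(0, 0), (-1, 0), (-1, 1), (-2, 1), (-2, 2), (-3, 2)])

Answer: (0,0) (-1,0) (-1,1) (-2,1) (-2,2) (-3,2)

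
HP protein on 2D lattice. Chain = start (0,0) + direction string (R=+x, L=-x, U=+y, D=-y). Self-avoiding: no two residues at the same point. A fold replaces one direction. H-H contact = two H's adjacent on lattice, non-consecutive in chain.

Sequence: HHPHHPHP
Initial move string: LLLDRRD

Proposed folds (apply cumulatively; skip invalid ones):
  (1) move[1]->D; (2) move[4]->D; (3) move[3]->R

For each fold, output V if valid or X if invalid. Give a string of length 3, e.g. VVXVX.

Answer: VVX

Derivation:
Initial: LLLDRRD -> [(0, 0), (-1, 0), (-2, 0), (-3, 0), (-3, -1), (-2, -1), (-1, -1), (-1, -2)]
Fold 1: move[1]->D => LDLDRRD VALID
Fold 2: move[4]->D => LDLDDRD VALID
Fold 3: move[3]->R => LDLRDRD INVALID (collision), skipped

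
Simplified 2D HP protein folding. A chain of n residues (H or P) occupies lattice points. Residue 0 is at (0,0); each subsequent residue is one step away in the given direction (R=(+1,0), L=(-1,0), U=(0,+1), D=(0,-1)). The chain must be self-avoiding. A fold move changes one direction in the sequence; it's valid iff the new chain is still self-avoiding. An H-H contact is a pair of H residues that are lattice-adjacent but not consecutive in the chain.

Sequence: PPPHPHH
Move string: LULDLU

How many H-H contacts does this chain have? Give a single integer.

Answer: 1

Derivation:
Positions: [(0, 0), (-1, 0), (-1, 1), (-2, 1), (-2, 0), (-3, 0), (-3, 1)]
H-H contact: residue 3 @(-2,1) - residue 6 @(-3, 1)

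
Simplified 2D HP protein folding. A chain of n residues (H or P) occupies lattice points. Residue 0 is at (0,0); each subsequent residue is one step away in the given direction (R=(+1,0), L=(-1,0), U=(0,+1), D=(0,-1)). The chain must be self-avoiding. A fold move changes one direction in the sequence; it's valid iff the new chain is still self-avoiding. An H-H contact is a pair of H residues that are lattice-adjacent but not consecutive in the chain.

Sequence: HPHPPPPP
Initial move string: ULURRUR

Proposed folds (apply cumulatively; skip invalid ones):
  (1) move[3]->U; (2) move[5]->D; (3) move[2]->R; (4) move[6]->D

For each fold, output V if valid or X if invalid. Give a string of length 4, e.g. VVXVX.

Initial: ULURRUR -> [(0, 0), (0, 1), (-1, 1), (-1, 2), (0, 2), (1, 2), (1, 3), (2, 3)]
Fold 1: move[3]->U => ULUURUR VALID
Fold 2: move[5]->D => ULUURDR VALID
Fold 3: move[2]->R => ULRURDR INVALID (collision), skipped
Fold 4: move[6]->D => ULUURDD INVALID (collision), skipped

Answer: VVXX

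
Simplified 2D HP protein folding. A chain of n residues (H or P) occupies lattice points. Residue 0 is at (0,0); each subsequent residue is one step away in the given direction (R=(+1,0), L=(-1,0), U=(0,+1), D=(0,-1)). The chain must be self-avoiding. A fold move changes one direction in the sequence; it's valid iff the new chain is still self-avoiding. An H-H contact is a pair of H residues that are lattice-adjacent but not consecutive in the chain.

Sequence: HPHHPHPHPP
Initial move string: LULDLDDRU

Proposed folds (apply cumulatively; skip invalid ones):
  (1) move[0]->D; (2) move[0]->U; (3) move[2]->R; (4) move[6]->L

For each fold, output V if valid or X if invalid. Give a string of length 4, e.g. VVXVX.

Initial: LULDLDDRU -> [(0, 0), (-1, 0), (-1, 1), (-2, 1), (-2, 0), (-3, 0), (-3, -1), (-3, -2), (-2, -2), (-2, -1)]
Fold 1: move[0]->D => DULDLDDRU INVALID (collision), skipped
Fold 2: move[0]->U => UULDLDDRU VALID
Fold 3: move[2]->R => UURDLDDRU INVALID (collision), skipped
Fold 4: move[6]->L => UULDLDLRU INVALID (collision), skipped

Answer: XVXX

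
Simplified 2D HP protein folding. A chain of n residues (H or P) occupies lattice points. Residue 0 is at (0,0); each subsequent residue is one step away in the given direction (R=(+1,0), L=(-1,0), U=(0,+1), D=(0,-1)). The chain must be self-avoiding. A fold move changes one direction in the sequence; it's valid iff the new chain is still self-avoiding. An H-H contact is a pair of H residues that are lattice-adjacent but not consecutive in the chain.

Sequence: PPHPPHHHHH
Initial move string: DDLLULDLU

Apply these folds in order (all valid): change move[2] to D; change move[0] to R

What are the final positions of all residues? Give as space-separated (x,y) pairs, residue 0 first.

Initial moves: DDLLULDLU
Fold: move[2]->D => DDDLULDLU (positions: [(0, 0), (0, -1), (0, -2), (0, -3), (-1, -3), (-1, -2), (-2, -2), (-2, -3), (-3, -3), (-3, -2)])
Fold: move[0]->R => RDDLULDLU (positions: [(0, 0), (1, 0), (1, -1), (1, -2), (0, -2), (0, -1), (-1, -1), (-1, -2), (-2, -2), (-2, -1)])

Answer: (0,0) (1,0) (1,-1) (1,-2) (0,-2) (0,-1) (-1,-1) (-1,-2) (-2,-2) (-2,-1)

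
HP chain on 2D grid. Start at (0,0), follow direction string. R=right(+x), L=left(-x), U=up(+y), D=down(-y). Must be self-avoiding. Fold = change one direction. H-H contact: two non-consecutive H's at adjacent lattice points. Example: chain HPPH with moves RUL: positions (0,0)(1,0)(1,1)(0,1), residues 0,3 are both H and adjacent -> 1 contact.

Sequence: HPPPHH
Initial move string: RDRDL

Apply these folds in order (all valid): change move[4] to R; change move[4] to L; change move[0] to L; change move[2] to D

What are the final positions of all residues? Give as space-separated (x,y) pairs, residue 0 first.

Initial moves: RDRDL
Fold: move[4]->R => RDRDR (positions: [(0, 0), (1, 0), (1, -1), (2, -1), (2, -2), (3, -2)])
Fold: move[4]->L => RDRDL (positions: [(0, 0), (1, 0), (1, -1), (2, -1), (2, -2), (1, -2)])
Fold: move[0]->L => LDRDL (positions: [(0, 0), (-1, 0), (-1, -1), (0, -1), (0, -2), (-1, -2)])
Fold: move[2]->D => LDDDL (positions: [(0, 0), (-1, 0), (-1, -1), (-1, -2), (-1, -3), (-2, -3)])

Answer: (0,0) (-1,0) (-1,-1) (-1,-2) (-1,-3) (-2,-3)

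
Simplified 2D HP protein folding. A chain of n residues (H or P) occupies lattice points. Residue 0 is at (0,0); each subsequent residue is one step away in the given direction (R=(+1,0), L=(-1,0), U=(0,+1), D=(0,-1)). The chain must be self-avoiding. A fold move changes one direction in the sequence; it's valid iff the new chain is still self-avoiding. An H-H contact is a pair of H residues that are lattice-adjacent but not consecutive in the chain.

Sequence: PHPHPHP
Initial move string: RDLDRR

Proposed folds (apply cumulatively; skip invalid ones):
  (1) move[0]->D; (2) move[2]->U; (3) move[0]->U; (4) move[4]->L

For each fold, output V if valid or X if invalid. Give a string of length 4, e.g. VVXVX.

Initial: RDLDRR -> [(0, 0), (1, 0), (1, -1), (0, -1), (0, -2), (1, -2), (2, -2)]
Fold 1: move[0]->D => DDLDRR VALID
Fold 2: move[2]->U => DDUDRR INVALID (collision), skipped
Fold 3: move[0]->U => UDLDRR INVALID (collision), skipped
Fold 4: move[4]->L => DDLDLR INVALID (collision), skipped

Answer: VXXX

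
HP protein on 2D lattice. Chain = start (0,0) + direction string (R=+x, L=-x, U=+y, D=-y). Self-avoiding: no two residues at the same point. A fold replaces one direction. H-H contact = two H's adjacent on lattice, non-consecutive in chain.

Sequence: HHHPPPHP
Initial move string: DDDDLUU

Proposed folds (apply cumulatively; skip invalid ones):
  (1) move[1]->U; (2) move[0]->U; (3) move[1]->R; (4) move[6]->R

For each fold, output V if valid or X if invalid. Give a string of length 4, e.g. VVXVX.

Answer: XXXX

Derivation:
Initial: DDDDLUU -> [(0, 0), (0, -1), (0, -2), (0, -3), (0, -4), (-1, -4), (-1, -3), (-1, -2)]
Fold 1: move[1]->U => DUDDLUU INVALID (collision), skipped
Fold 2: move[0]->U => UDDDLUU INVALID (collision), skipped
Fold 3: move[1]->R => DRDDLUU INVALID (collision), skipped
Fold 4: move[6]->R => DDDDLUR INVALID (collision), skipped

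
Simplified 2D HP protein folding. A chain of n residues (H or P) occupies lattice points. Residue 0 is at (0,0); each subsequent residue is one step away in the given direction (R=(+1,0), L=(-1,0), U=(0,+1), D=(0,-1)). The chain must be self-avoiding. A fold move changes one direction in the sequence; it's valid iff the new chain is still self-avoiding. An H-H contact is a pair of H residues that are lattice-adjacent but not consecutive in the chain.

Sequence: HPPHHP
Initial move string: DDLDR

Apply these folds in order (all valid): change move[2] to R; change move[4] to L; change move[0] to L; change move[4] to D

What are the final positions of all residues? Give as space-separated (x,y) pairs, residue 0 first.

Initial moves: DDLDR
Fold: move[2]->R => DDRDR (positions: [(0, 0), (0, -1), (0, -2), (1, -2), (1, -3), (2, -3)])
Fold: move[4]->L => DDRDL (positions: [(0, 0), (0, -1), (0, -2), (1, -2), (1, -3), (0, -3)])
Fold: move[0]->L => LDRDL (positions: [(0, 0), (-1, 0), (-1, -1), (0, -1), (0, -2), (-1, -2)])
Fold: move[4]->D => LDRDD (positions: [(0, 0), (-1, 0), (-1, -1), (0, -1), (0, -2), (0, -3)])

Answer: (0,0) (-1,0) (-1,-1) (0,-1) (0,-2) (0,-3)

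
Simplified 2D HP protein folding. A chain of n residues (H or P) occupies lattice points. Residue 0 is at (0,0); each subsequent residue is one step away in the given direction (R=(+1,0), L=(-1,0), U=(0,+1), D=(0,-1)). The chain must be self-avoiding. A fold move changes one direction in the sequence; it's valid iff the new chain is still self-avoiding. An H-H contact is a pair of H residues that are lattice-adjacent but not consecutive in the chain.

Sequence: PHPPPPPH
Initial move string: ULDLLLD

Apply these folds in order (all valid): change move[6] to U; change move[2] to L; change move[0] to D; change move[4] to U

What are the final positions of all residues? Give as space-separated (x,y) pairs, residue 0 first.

Initial moves: ULDLLLD
Fold: move[6]->U => ULDLLLU (positions: [(0, 0), (0, 1), (-1, 1), (-1, 0), (-2, 0), (-3, 0), (-4, 0), (-4, 1)])
Fold: move[2]->L => ULLLLLU (positions: [(0, 0), (0, 1), (-1, 1), (-2, 1), (-3, 1), (-4, 1), (-5, 1), (-5, 2)])
Fold: move[0]->D => DLLLLLU (positions: [(0, 0), (0, -1), (-1, -1), (-2, -1), (-3, -1), (-4, -1), (-5, -1), (-5, 0)])
Fold: move[4]->U => DLLLULU (positions: [(0, 0), (0, -1), (-1, -1), (-2, -1), (-3, -1), (-3, 0), (-4, 0), (-4, 1)])

Answer: (0,0) (0,-1) (-1,-1) (-2,-1) (-3,-1) (-3,0) (-4,0) (-4,1)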